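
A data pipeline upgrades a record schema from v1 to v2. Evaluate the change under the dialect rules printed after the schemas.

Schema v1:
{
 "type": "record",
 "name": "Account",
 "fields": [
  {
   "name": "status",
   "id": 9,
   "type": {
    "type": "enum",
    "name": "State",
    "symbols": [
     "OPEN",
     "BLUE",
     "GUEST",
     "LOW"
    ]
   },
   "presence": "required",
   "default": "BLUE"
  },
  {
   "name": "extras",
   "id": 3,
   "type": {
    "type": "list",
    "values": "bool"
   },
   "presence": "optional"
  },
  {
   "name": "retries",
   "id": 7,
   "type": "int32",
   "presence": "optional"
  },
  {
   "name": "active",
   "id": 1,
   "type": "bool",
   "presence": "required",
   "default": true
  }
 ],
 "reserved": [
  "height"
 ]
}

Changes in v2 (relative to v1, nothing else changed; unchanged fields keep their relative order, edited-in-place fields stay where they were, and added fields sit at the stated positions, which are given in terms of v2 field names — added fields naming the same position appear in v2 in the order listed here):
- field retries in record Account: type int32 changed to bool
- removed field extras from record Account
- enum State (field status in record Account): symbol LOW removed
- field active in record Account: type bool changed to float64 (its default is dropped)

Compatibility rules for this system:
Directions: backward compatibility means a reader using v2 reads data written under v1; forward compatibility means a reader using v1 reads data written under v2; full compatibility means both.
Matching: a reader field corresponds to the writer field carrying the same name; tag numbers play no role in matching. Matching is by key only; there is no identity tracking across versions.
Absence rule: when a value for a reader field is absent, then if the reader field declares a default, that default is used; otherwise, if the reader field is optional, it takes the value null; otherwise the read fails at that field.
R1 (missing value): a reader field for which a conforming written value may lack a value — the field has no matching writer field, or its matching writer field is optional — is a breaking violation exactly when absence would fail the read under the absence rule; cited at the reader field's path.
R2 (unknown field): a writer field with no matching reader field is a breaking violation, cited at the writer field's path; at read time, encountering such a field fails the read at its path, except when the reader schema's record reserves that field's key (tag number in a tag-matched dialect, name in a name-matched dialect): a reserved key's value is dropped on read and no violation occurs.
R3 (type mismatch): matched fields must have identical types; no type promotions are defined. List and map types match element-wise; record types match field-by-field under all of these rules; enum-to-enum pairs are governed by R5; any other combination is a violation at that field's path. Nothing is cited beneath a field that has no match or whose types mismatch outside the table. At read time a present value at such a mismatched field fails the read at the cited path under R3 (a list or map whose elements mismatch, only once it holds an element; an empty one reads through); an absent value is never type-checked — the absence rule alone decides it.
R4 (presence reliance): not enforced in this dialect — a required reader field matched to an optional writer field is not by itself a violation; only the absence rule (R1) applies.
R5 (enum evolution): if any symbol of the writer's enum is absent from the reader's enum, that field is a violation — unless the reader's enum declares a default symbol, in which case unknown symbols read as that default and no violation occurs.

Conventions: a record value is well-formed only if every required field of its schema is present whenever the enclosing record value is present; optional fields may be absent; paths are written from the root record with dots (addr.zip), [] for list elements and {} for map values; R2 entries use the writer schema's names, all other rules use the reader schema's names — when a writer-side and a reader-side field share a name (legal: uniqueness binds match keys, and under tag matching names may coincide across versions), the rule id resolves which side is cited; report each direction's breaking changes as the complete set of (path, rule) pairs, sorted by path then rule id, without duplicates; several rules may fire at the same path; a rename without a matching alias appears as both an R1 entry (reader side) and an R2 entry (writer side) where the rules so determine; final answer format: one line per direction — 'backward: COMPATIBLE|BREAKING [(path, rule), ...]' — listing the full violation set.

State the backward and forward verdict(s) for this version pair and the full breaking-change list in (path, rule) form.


the writer's type comes first in each Account pair
backward analysis of Account with v2 as reader and v1 as writer:
  status: paired with writer status (State -> State; writer required)
  retries: paired with writer retries (int32 -> bool; writer optional)
  active: paired with writer active (bool -> float64; writer required)
  leftover writer field: extras
  violation R3 at active
  violation R2 at extras
  violation R3 at retries
  violation R5 at status
  => 4 violation(s): backward is BREAKING for Account
forward analysis of Account with v1 as reader and v2 as writer:
  status: paired with writer status (State -> State; writer required)
  extras has no writer counterpart
  retries: paired with writer retries (bool -> int32; writer optional)
  active: paired with writer active (float64 -> bool; writer required)
  violation R3 at active
  violation R3 at retries
  => 2 violation(s): forward is BREAKING for Account

backward: BREAKING [(active, R3), (extras, R2), (retries, R3), (status, R5)]; forward: BREAKING [(active, R3), (retries, R3)]


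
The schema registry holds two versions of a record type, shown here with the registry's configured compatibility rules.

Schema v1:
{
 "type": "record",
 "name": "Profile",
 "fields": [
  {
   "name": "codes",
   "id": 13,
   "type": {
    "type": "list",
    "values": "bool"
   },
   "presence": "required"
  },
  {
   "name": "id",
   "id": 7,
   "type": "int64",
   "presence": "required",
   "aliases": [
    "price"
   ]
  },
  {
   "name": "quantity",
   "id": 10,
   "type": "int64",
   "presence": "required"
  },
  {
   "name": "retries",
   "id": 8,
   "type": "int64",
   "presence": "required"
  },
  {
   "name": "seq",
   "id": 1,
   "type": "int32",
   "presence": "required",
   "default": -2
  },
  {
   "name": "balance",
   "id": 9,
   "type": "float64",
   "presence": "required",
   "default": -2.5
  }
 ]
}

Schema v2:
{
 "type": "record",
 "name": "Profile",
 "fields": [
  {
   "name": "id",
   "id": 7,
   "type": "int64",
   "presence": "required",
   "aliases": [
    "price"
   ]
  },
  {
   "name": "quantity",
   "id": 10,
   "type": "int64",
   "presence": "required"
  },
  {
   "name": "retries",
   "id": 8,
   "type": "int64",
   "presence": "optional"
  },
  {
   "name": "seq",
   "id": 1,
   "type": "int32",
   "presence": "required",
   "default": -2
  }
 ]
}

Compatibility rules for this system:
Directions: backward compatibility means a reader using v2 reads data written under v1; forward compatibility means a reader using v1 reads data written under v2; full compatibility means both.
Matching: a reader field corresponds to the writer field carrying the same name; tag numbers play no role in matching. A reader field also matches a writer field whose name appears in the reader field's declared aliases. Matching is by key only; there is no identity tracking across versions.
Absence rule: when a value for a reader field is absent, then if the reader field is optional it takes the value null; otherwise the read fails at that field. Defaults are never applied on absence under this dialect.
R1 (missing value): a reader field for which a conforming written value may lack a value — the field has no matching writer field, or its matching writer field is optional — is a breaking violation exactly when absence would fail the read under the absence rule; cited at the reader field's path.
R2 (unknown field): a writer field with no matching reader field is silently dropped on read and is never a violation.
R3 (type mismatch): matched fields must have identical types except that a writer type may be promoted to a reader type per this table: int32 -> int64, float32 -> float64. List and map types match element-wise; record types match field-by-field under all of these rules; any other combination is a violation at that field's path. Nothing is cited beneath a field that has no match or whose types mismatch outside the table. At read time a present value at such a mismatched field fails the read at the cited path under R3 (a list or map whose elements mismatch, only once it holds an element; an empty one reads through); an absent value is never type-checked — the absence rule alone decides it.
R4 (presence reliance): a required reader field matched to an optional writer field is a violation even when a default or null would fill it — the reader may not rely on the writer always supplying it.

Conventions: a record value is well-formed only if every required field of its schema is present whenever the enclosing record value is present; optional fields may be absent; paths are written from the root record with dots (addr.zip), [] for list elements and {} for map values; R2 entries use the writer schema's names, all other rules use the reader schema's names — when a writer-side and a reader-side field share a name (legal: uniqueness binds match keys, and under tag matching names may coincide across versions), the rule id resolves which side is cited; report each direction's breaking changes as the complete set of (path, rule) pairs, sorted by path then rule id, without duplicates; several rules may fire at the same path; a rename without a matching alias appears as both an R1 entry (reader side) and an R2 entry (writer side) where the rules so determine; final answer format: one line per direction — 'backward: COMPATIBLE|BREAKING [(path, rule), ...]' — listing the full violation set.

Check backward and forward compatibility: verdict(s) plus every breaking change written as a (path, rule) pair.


the writer's type comes first in each Profile pair
backward analysis of Profile with v2 as reader and v1 as writer:
  int64 -> int64, writer required: id aligns to id
  int64 -> int64, writer required: quantity aligns to quantity
  int64 -> int64, writer required: retries aligns to retries
  int32 -> int32, writer required: seq aligns to seq
  writer codes: unknown to reader
  writer balance: unknown to reader
  nothing fires on Profile: backward is COMPATIBLE
forward analysis of Profile with v1 as reader and v2 as writer:
  codes: no writer-side match
  int64 -> int64, writer required: id aligns to id
  int64 -> int64, writer required: quantity aligns to quantity
  int64 -> int64, writer optional: retries aligns to retries
  int32 -> int32, writer required: seq aligns to seq
  balance: no writer-side match
  rule R1 violated at balance
  rule R1 violated at codes
  rule R1 violated at retries
  rule R4 violated at retries
  => forward: BREAKING (4)

backward: COMPATIBLE []; forward: BREAKING [(balance, R1), (codes, R1), (retries, R1), (retries, R4)]


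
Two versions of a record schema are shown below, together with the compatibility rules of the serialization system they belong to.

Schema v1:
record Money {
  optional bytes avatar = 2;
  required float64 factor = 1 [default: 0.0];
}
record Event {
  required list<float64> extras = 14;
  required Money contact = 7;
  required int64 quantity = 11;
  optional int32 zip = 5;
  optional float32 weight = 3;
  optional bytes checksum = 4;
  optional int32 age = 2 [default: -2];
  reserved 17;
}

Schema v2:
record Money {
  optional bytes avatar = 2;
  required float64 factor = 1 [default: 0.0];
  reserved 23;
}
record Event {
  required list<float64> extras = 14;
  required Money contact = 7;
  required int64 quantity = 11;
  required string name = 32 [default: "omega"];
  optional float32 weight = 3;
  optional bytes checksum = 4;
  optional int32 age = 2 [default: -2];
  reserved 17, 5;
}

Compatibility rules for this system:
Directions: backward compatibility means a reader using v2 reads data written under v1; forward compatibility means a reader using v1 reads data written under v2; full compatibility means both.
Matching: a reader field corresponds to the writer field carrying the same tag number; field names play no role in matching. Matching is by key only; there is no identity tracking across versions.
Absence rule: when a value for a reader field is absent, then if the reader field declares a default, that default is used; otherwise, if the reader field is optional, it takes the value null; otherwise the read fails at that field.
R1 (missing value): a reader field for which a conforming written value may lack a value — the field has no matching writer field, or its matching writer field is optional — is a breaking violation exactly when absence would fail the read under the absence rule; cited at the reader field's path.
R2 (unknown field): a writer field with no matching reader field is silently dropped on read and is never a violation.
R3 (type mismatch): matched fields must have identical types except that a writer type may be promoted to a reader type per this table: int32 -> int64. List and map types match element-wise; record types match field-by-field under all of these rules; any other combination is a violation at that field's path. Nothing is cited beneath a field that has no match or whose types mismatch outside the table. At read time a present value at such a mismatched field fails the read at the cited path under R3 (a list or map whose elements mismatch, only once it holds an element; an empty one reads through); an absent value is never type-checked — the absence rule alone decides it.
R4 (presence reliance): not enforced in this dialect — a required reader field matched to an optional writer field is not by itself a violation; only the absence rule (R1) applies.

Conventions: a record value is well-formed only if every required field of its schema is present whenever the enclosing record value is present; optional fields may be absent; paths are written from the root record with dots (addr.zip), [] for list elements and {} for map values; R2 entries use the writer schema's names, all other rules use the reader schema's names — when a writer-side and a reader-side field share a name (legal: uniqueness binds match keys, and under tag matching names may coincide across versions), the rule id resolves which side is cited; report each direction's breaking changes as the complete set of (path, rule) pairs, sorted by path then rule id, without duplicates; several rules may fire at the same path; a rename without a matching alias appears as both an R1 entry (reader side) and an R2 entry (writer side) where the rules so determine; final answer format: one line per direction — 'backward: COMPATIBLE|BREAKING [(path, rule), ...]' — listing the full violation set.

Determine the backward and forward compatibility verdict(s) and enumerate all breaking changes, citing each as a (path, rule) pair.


arrows below run writer -> reader for Event
backward for Event (reader v2, writer v1):
  list<float64> -> list<float64>, writer required: extras aligns to extras
  Money -> Money, writer required: contact aligns to contact
  int64 -> int64, writer required: quantity aligns to quantity
  name: no writer match
  float32 -> float32, writer optional: weight aligns to weight
  bytes -> bytes, writer optional: checksum aligns to checksum
  int32 -> int32, writer optional: age aligns to age
  writer field zip has no reader counterpart
  bytes -> bytes, writer optional: contact.avatar aligns to contact.avatar
  float64 -> float64, writer required: contact.factor aligns to contact.factor
  => backward verdict for Event: COMPATIBLE, no violations
forward for Event (reader v1, writer v2):
  list<float64> -> list<float64>, writer required: extras aligns to extras
  Money -> Money, writer required: contact aligns to contact
  int64 -> int64, writer required: quantity aligns to quantity
  zip: no writer match
  float32 -> float32, writer optional: weight aligns to weight
  bytes -> bytes, writer optional: checksum aligns to checksum
  int32 -> int32, writer optional: age aligns to age
  writer field name has no reader counterpart
  bytes -> bytes, writer optional: contact.avatar aligns to contact.avatar
  float64 -> float64, writer required: contact.factor aligns to contact.factor
  => forward verdict for Event: COMPATIBLE, no violations

backward: COMPATIBLE []; forward: COMPATIBLE []


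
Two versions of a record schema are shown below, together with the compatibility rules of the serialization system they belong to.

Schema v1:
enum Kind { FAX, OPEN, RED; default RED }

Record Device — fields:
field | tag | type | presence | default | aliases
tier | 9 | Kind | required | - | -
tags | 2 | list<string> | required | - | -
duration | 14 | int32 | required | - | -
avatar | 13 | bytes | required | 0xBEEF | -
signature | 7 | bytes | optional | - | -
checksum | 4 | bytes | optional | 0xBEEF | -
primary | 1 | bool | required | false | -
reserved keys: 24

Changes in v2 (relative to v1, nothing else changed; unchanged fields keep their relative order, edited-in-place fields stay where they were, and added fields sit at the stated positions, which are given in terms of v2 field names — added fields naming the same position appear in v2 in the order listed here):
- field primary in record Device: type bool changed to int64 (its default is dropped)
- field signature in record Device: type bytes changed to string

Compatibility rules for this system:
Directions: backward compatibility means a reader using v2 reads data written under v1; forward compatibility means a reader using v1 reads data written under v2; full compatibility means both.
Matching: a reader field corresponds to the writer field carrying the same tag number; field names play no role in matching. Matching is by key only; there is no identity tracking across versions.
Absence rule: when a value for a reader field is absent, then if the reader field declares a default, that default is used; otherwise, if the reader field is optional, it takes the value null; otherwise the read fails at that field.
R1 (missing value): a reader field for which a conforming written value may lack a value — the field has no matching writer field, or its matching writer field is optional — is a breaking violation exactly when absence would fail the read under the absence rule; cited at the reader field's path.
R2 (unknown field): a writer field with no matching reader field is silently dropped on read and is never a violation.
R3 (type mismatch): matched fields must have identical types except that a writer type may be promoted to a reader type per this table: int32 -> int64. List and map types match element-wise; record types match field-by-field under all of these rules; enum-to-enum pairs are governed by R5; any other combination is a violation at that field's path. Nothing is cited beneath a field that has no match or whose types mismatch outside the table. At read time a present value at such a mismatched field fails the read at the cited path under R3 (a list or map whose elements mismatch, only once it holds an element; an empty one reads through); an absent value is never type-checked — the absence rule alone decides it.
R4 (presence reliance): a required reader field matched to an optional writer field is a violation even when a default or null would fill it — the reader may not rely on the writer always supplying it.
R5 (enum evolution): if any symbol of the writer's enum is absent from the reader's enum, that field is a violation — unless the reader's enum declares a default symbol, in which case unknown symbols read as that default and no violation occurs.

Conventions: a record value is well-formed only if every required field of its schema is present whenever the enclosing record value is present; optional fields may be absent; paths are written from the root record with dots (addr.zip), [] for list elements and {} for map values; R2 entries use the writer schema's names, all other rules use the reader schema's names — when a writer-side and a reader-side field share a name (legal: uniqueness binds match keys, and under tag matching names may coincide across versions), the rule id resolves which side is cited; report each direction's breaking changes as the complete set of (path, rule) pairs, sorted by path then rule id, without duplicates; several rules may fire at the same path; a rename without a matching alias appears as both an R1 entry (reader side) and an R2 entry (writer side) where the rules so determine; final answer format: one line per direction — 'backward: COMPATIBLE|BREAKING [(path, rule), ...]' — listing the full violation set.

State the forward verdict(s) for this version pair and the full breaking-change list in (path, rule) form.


forward: BREAKING [(primary, R3), (signature, R3)]

the writer's type comes first in each Device pair
forward for Device (reader v1, writer v2):
  tier: paired with writer tier (Kind -> Kind; writer required)
  tags: paired with writer tags (list<string> -> list<string>; writer required)
  duration: paired with writer duration (int32 -> int32; writer required)
  avatar: paired with writer avatar (bytes -> bytes; writer required)
  signature: paired with writer signature (string -> bytes; writer optional)
  checksum: paired with writer checksum (bytes -> bytes; writer optional)
  primary: paired with writer primary (int64 -> bool; writer required)
  breaking: (primary, R3)
  breaking: (signature, R3)
  => forward: BREAKING (2)


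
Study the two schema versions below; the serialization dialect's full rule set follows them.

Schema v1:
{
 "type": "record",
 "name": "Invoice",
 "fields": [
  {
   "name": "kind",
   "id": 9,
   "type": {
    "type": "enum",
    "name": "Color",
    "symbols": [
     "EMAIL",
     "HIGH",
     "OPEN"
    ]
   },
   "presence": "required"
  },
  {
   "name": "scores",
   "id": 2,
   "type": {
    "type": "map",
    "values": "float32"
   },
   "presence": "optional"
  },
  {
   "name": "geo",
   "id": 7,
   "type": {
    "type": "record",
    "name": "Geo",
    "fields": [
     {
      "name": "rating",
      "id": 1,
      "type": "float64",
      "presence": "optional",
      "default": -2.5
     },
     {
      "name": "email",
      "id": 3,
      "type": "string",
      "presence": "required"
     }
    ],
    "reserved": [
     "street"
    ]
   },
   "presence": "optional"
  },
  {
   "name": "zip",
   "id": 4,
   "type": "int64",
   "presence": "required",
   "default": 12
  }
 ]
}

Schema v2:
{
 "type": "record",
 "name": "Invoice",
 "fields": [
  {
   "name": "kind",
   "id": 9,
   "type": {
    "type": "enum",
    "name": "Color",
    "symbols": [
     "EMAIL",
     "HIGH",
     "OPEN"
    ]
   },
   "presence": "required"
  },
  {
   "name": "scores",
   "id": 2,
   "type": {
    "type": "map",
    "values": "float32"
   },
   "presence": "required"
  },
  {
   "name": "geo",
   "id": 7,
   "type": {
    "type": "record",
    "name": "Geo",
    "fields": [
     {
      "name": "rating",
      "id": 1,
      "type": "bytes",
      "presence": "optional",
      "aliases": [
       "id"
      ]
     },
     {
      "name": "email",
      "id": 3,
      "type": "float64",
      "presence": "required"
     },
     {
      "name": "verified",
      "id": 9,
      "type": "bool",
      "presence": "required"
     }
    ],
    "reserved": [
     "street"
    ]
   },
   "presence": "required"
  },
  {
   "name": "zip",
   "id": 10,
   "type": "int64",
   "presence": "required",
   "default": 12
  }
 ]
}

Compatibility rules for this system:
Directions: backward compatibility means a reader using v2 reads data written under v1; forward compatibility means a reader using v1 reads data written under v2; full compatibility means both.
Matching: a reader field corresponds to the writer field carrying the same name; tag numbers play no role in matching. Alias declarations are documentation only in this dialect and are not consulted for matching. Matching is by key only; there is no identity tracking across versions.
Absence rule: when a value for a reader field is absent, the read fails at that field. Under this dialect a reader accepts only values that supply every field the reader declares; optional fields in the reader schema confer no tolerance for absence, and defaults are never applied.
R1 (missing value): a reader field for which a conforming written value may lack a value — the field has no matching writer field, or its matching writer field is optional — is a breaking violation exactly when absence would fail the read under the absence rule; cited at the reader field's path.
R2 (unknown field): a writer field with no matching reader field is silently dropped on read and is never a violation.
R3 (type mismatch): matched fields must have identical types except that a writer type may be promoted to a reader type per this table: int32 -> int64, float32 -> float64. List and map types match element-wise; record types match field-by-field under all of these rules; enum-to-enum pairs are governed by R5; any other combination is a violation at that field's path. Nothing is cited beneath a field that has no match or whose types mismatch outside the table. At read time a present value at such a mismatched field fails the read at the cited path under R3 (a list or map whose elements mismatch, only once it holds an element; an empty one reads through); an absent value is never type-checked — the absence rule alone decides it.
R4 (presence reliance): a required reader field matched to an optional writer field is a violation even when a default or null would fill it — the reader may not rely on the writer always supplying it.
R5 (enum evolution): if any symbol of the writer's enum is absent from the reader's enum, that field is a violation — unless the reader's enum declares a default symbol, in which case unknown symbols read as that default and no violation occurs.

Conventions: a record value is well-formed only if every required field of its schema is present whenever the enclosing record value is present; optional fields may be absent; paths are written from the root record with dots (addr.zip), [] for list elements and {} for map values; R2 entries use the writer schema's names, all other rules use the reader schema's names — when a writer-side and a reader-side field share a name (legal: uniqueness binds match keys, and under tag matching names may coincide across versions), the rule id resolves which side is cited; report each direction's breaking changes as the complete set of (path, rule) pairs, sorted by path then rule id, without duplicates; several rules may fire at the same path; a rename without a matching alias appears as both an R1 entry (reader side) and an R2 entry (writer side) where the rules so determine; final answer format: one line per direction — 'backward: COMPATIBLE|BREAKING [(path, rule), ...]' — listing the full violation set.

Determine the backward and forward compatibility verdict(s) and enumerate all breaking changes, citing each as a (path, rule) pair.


backward: BREAKING [(geo, R1), (geo, R4), (geo.email, R3), (geo.rating, R1), (geo.rating, R3), (geo.verified, R1), (scores, R1), (scores, R4)]; forward: BREAKING [(geo.email, R3), (geo.rating, R1), (geo.rating, R3)]

the writer's type comes first in each Invoice pair
backward on Invoice — v2 reading data written by v1:
  kind: paired with writer kind (Color -> Color; writer required)
  scores: paired with writer scores (map<string, float32> -> map<string, float32>; writer optional)
  geo: paired with writer geo (Geo -> Geo; writer optional)
  zip: paired with writer zip (int64 -> int64; writer required)
  geo.rating: paired with writer geo.rating (float64 -> bytes; writer optional)
  geo.email: paired with writer geo.email (string -> float64; writer required)
  geo.verified has no writer counterpart
  breaking: (geo, R1)
  breaking: (geo, R4)
  breaking: (geo.email, R3)
  breaking: (geo.rating, R1)
  breaking: (geo.rating, R3)
  breaking: (geo.verified, R1)
  breaking: (scores, R1)
  breaking: (scores, R4)
  backward on Invoice therefore BREAKING (8)
forward on Invoice — v1 reading data written by v2:
  kind: paired with writer kind (Color -> Color; writer required)
  scores: paired with writer scores (map<string, float32> -> map<string, float32>; writer required)
  geo: paired with writer geo (Geo -> Geo; writer required)
  zip: paired with writer zip (int64 -> int64; writer required)
  geo.rating: paired with writer geo.rating (bytes -> float64; writer optional)
  geo.email: paired with writer geo.email (float64 -> string; writer required)
  leftover writer field: geo.verified
  breaking: (geo.email, R3)
  breaking: (geo.rating, R1)
  breaking: (geo.rating, R3)
  forward on Invoice therefore BREAKING (3)


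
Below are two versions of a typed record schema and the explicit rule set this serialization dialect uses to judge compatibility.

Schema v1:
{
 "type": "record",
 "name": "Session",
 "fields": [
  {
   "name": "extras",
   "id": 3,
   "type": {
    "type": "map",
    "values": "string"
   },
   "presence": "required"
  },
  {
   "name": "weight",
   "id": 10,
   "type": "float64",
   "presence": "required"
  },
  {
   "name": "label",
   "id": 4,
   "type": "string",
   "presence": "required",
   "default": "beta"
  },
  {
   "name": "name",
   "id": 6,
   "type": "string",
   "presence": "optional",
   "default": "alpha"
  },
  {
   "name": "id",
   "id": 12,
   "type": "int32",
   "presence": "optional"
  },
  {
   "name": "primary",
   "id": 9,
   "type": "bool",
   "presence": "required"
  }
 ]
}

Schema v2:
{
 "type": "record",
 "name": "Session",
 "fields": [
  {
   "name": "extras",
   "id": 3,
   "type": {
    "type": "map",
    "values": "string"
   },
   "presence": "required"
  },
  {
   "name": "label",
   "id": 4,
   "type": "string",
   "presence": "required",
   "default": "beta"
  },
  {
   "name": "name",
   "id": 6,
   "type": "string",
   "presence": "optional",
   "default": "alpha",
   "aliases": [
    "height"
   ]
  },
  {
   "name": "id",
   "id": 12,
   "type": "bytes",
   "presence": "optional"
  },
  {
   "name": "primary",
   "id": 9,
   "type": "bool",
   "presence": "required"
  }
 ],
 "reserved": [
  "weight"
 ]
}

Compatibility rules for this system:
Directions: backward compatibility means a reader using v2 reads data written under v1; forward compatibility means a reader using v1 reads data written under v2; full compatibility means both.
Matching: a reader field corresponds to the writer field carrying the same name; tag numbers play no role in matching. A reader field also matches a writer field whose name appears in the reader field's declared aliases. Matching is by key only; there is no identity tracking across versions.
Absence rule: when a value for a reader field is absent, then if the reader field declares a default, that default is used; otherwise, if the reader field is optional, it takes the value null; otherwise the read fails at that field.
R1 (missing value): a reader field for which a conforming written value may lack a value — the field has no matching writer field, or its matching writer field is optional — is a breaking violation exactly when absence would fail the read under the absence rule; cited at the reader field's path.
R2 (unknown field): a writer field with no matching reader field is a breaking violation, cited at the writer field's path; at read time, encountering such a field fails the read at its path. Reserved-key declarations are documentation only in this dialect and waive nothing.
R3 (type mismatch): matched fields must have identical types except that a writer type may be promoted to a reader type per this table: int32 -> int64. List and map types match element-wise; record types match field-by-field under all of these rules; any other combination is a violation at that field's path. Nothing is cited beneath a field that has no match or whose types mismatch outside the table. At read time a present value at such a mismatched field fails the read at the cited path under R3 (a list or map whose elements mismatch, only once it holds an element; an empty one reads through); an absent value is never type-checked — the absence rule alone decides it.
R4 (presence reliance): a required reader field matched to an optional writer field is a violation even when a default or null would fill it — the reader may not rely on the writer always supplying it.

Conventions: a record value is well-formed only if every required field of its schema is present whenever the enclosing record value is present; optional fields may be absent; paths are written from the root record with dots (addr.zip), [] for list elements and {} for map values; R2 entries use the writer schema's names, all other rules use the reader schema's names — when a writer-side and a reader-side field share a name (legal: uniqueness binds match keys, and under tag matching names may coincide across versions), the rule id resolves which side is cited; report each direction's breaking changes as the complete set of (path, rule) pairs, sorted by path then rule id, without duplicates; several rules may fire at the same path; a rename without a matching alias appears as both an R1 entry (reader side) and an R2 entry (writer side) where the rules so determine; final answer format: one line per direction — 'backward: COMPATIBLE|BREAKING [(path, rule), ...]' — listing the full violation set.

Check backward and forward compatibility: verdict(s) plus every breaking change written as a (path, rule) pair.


backward: BREAKING [(id, R3), (weight, R2)]; forward: BREAKING [(id, R3), (weight, R1)]

each type pair in Session: writer, then reader
backward for Session (reader v2, writer v1):
  map<string, string> -> map<string, string>, writer required: extras aligns to extras
  string -> string, writer required: label aligns to label
  string -> string, writer optional: name aligns to name
  int32 -> bytes, writer optional: id aligns to id
  bool -> bool, writer required: primary aligns to primary
  writer weight: unknown to reader
  breaking: (id, R3)
  breaking: (weight, R2)
  backward on Session therefore BREAKING (2)
forward for Session (reader v1, writer v2):
  map<string, string> -> map<string, string>, writer required: extras aligns to extras
  weight has no writer counterpart
  string -> string, writer required: label aligns to label
  string -> string, writer optional: name aligns to name
  bytes -> int32, writer optional: id aligns to id
  bool -> bool, writer required: primary aligns to primary
  breaking: (id, R3)
  breaking: (weight, R1)
  forward on Session therefore BREAKING (2)


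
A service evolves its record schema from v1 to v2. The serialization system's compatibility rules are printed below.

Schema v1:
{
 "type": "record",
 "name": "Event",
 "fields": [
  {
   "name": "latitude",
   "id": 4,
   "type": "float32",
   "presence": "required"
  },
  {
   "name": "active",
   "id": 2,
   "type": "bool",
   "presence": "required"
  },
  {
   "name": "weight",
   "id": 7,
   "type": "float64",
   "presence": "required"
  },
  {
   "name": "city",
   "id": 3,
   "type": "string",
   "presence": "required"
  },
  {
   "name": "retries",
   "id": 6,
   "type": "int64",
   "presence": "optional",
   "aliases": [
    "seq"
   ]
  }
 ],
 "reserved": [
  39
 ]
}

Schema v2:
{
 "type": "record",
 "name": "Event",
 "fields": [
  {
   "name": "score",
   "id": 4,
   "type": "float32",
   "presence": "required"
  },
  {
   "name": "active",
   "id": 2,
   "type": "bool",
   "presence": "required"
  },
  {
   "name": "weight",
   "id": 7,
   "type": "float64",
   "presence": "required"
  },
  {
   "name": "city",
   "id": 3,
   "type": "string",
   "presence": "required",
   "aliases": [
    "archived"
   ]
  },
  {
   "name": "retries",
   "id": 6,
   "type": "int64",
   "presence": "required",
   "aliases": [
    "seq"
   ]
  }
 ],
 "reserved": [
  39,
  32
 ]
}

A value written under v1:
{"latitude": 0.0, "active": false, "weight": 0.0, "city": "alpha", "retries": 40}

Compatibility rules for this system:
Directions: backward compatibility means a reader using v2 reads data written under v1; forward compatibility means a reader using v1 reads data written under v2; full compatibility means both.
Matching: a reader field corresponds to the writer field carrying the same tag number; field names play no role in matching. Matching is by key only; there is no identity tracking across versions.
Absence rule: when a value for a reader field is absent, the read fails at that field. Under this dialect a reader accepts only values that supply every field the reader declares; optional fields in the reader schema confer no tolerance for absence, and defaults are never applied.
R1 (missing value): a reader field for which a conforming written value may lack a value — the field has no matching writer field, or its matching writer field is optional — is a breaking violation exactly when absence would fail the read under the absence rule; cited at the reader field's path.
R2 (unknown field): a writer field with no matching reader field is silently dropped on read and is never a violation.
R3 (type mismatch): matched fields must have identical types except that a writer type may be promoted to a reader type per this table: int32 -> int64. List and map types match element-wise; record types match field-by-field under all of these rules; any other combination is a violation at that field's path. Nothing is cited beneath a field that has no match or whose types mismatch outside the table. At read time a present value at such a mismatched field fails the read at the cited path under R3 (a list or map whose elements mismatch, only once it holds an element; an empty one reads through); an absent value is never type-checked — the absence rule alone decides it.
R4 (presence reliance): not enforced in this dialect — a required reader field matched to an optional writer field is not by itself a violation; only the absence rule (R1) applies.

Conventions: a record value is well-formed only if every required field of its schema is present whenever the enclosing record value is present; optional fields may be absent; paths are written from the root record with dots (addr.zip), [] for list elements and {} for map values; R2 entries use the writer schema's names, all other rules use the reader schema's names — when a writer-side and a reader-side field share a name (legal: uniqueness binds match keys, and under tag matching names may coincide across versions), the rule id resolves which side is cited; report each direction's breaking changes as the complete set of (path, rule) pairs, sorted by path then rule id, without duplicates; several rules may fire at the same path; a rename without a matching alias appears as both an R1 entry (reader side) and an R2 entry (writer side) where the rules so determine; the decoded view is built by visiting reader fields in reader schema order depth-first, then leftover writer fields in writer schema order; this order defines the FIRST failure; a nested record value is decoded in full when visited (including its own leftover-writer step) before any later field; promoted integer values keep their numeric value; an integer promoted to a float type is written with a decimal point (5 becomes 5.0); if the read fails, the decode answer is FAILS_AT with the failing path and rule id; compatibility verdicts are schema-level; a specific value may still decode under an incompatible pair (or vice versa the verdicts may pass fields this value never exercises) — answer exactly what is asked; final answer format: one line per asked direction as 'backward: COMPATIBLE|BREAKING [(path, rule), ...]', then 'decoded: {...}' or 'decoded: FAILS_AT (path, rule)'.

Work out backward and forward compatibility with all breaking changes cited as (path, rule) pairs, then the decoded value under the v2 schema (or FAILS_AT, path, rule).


each type pair in Event: writer, then reader
backward for Event (reader v2, writer v1):
  score: paired with writer latitude (float32 -> float32; writer required)
  active: paired with writer active (bool -> bool; writer required)
  weight: paired with writer weight (float64 -> float64; writer required)
  city: paired with writer city (string -> string; writer required)
  retries: paired with writer retries (int64 -> int64; writer optional)
  breaking: (retries, R1)
  => 1 violation(s): backward is BREAKING for Event
forward for Event (reader v1, writer v2):
  latitude: paired with writer score (float32 -> float32; writer required)
  active: paired with writer active (bool -> bool; writer required)
  weight: paired with writer weight (float64 -> float64; writer required)
  city: paired with writer city (string -> string; writer required)
  retries: paired with writer retries (int64 -> int64; writer required)
  => forward: COMPATIBLE
decode (reader v2):
  score := 0.0 (from writer latitude)
  active := false
  weight := 0.0
  city := "alpha"
  retries := 40
  => decoded: {"score": 0.0, "active": false, "weight": 0.0, "city": "alpha", "retries": 40}

backward: BREAKING [(retries, R1)]; forward: COMPATIBLE []; decoded: {"score": 0.0, "active": false, "weight": 0.0, "city": "alpha", "retries": 40}
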